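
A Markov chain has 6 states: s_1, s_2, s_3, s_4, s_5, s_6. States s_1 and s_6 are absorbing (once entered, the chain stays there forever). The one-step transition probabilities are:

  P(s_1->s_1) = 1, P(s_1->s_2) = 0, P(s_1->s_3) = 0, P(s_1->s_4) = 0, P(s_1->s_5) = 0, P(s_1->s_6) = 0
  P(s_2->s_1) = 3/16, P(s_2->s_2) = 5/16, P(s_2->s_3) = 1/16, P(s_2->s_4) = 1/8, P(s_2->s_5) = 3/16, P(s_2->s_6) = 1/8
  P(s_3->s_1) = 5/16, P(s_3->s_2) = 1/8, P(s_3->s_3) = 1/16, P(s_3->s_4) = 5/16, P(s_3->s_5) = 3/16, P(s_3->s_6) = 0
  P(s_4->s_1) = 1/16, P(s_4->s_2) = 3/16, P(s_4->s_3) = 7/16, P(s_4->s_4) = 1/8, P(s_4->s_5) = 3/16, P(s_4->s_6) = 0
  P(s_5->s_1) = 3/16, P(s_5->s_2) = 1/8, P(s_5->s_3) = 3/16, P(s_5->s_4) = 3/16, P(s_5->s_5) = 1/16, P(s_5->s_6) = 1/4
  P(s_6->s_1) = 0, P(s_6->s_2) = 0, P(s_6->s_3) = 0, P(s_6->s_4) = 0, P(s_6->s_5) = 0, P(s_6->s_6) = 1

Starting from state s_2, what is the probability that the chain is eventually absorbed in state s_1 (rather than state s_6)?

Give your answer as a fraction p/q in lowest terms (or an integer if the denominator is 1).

Let a_i = P(absorbed in s_1 | start in state i).
Boundary conditions: a_s_1 = 1, a_s_6 = 0.
For each transient state i, a_i = sum_j P(i->j) * a_j:
  a_s_2 = 3/16*a_s_1 + 5/16*a_s_2 + 1/16*a_s_3 + 1/8*a_s_4 + 3/16*a_s_5 + 1/8*a_s_6
  a_s_3 = 5/16*a_s_1 + 1/8*a_s_2 + 1/16*a_s_3 + 5/16*a_s_4 + 3/16*a_s_5 + 0*a_s_6
  a_s_4 = 1/16*a_s_1 + 3/16*a_s_2 + 7/16*a_s_3 + 1/8*a_s_4 + 3/16*a_s_5 + 0*a_s_6
  a_s_5 = 3/16*a_s_1 + 1/8*a_s_2 + 3/16*a_s_3 + 3/16*a_s_4 + 1/16*a_s_5 + 1/4*a_s_6

Substituting a_s_1 = 1 and a_s_6 = 0, rearrange to (I - Q) a = r where r[i] = P(i -> s_1):
  [11/16, -1/16, -1/8, -3/16] . (a_s_2, a_s_3, a_s_4, a_s_5) = 3/16
  [-1/8, 15/16, -5/16, -3/16] . (a_s_2, a_s_3, a_s_4, a_s_5) = 5/16
  [-3/16, -7/16, 7/8, -3/16] . (a_s_2, a_s_3, a_s_4, a_s_5) = 1/16
  [-1/8, -3/16, -3/16, 15/16] . (a_s_2, a_s_3, a_s_4, a_s_5) = 3/16

Solving yields:
  a_s_2 = 529/836
  a_s_3 = 647/836
  a_s_4 = 601/836
  a_s_5 = 731/1254

Starting state is s_2, so the absorption probability is a_s_2 = 529/836.

Answer: 529/836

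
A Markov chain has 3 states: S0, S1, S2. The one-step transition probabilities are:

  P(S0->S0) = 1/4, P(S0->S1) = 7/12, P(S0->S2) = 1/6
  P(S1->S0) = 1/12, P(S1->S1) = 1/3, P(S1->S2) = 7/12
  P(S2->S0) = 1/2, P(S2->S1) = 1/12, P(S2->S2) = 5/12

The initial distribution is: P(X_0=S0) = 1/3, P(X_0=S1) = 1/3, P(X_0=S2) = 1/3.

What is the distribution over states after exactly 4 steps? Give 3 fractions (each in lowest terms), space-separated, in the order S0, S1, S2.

Answer: 343/1152 535/1728 1357/3456

Derivation:
Propagating the distribution step by step (d_{t+1} = d_t * P):
d_0 = (S0=1/3, S1=1/3, S2=1/3)
  d_1[S0] = 1/3*1/4 + 1/3*1/12 + 1/3*1/2 = 5/18
  d_1[S1] = 1/3*7/12 + 1/3*1/3 + 1/3*1/12 = 1/3
  d_1[S2] = 1/3*1/6 + 1/3*7/12 + 1/3*5/12 = 7/18
d_1 = (S0=5/18, S1=1/3, S2=7/18)
  d_2[S0] = 5/18*1/4 + 1/3*1/12 + 7/18*1/2 = 7/24
  d_2[S1] = 5/18*7/12 + 1/3*1/3 + 7/18*1/12 = 11/36
  d_2[S2] = 5/18*1/6 + 1/3*7/12 + 7/18*5/12 = 29/72
d_2 = (S0=7/24, S1=11/36, S2=29/72)
  d_3[S0] = 7/24*1/4 + 11/36*1/12 + 29/72*1/2 = 259/864
  d_3[S1] = 7/24*7/12 + 11/36*1/3 + 29/72*1/12 = 11/36
  d_3[S2] = 7/24*1/6 + 11/36*7/12 + 29/72*5/12 = 341/864
d_3 = (S0=259/864, S1=11/36, S2=341/864)
  d_4[S0] = 259/864*1/4 + 11/36*1/12 + 341/864*1/2 = 343/1152
  d_4[S1] = 259/864*7/12 + 11/36*1/3 + 341/864*1/12 = 535/1728
  d_4[S2] = 259/864*1/6 + 11/36*7/12 + 341/864*5/12 = 1357/3456
d_4 = (S0=343/1152, S1=535/1728, S2=1357/3456)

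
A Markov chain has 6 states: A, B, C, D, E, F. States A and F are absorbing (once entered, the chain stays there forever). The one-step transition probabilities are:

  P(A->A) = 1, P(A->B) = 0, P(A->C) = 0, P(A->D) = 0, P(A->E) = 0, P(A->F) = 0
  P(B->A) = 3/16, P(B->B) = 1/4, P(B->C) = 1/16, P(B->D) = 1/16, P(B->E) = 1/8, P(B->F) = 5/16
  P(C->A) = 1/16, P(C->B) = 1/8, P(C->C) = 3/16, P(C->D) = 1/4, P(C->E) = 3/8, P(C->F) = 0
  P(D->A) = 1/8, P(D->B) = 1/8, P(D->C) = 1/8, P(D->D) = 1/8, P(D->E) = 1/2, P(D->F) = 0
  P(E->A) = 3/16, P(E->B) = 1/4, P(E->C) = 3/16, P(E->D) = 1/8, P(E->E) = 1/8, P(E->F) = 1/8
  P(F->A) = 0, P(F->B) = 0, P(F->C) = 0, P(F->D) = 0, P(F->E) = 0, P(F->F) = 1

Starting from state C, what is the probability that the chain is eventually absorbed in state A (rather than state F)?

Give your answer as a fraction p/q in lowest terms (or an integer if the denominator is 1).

Answer: 1369/2336

Derivation:
Let a_i = P(absorbed in A | start in state i).
Boundary conditions: a_A = 1, a_F = 0.
For each transient state i, a_i = sum_j P(i->j) * a_j:
  a_B = 3/16*a_A + 1/4*a_B + 1/16*a_C + 1/16*a_D + 1/8*a_E + 5/16*a_F
  a_C = 1/16*a_A + 1/8*a_B + 3/16*a_C + 1/4*a_D + 3/8*a_E + 0*a_F
  a_D = 1/8*a_A + 1/8*a_B + 1/8*a_C + 1/8*a_D + 1/2*a_E + 0*a_F
  a_E = 3/16*a_A + 1/4*a_B + 3/16*a_C + 1/8*a_D + 1/8*a_E + 1/8*a_F

Substituting a_A = 1 and a_F = 0, rearrange to (I - Q) a = r where r[i] = P(i -> A):
  [3/4, -1/16, -1/16, -1/8] . (a_B, a_C, a_D, a_E) = 3/16
  [-1/8, 13/16, -1/4, -3/8] . (a_B, a_C, a_D, a_E) = 1/16
  [-1/8, -1/8, 7/8, -1/2] . (a_B, a_C, a_D, a_E) = 1/8
  [-1/4, -3/16, -1/8, 7/8] . (a_B, a_C, a_D, a_E) = 3/16

Solving yields:
  a_B = 1031/2336
  a_C = 1369/2336
  a_D = 707/1168
  a_E = 2581/4672

Starting state is C, so the absorption probability is a_C = 1369/2336.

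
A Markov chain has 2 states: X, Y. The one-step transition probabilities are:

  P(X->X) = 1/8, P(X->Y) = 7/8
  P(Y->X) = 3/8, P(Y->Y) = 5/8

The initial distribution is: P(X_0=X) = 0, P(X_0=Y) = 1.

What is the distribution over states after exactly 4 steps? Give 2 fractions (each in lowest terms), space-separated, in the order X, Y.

Answer: 153/512 359/512

Derivation:
Propagating the distribution step by step (d_{t+1} = d_t * P):
d_0 = (X=0, Y=1)
  d_1[X] = 0*1/8 + 1*3/8 = 3/8
  d_1[Y] = 0*7/8 + 1*5/8 = 5/8
d_1 = (X=3/8, Y=5/8)
  d_2[X] = 3/8*1/8 + 5/8*3/8 = 9/32
  d_2[Y] = 3/8*7/8 + 5/8*5/8 = 23/32
d_2 = (X=9/32, Y=23/32)
  d_3[X] = 9/32*1/8 + 23/32*3/8 = 39/128
  d_3[Y] = 9/32*7/8 + 23/32*5/8 = 89/128
d_3 = (X=39/128, Y=89/128)
  d_4[X] = 39/128*1/8 + 89/128*3/8 = 153/512
  d_4[Y] = 39/128*7/8 + 89/128*5/8 = 359/512
d_4 = (X=153/512, Y=359/512)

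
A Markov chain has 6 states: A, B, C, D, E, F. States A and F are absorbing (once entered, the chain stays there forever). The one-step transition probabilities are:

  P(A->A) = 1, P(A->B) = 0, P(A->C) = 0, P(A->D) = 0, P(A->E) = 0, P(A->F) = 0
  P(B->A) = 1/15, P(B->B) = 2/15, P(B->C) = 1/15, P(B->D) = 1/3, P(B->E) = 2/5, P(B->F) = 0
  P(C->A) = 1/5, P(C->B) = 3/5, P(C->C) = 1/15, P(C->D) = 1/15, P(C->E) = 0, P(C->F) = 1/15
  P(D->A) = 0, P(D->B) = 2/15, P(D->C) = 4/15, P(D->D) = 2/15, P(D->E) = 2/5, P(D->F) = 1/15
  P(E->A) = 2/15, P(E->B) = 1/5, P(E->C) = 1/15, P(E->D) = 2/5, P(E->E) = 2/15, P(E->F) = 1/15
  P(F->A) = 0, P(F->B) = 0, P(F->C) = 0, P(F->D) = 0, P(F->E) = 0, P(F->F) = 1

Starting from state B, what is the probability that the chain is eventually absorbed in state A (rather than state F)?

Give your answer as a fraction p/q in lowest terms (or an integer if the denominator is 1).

Let a_i = P(absorbed in A | start in state i).
Boundary conditions: a_A = 1, a_F = 0.
For each transient state i, a_i = sum_j P(i->j) * a_j:
  a_B = 1/15*a_A + 2/15*a_B + 1/15*a_C + 1/3*a_D + 2/5*a_E + 0*a_F
  a_C = 1/5*a_A + 3/5*a_B + 1/15*a_C + 1/15*a_D + 0*a_E + 1/15*a_F
  a_D = 0*a_A + 2/15*a_B + 4/15*a_C + 2/15*a_D + 2/5*a_E + 1/15*a_F
  a_E = 2/15*a_A + 1/5*a_B + 1/15*a_C + 2/5*a_D + 2/15*a_E + 1/15*a_F

Substituting a_A = 1 and a_F = 0, rearrange to (I - Q) a = r where r[i] = P(i -> A):
  [13/15, -1/15, -1/3, -2/5] . (a_B, a_C, a_D, a_E) = 1/15
  [-3/5, 14/15, -1/15, 0] . (a_B, a_C, a_D, a_E) = 1/5
  [-2/15, -4/15, 13/15, -2/5] . (a_B, a_C, a_D, a_E) = 0
  [-1/5, -1/15, -2/5, 13/15] . (a_B, a_C, a_D, a_E) = 2/15

Solving yields:
  a_B = 6727/10299
  a_C = 6974/10299
  a_D = 6196/10299
  a_E = 6533/10299

Starting state is B, so the absorption probability is a_B = 6727/10299.

Answer: 6727/10299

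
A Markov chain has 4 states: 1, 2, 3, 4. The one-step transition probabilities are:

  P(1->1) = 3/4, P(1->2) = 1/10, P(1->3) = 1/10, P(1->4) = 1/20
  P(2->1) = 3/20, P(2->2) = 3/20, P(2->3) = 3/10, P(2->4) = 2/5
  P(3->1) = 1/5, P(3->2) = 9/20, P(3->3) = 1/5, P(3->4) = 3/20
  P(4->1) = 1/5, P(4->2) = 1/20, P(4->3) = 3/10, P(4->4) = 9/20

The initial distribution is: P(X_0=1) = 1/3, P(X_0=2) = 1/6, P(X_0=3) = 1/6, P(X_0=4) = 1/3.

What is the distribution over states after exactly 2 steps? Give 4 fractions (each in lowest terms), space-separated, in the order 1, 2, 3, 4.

Answer: 319/800 409/2400 61/300 91/400

Derivation:
Propagating the distribution step by step (d_{t+1} = d_t * P):
d_0 = (1=1/3, 2=1/6, 3=1/6, 4=1/3)
  d_1[1] = 1/3*3/4 + 1/6*3/20 + 1/6*1/5 + 1/3*1/5 = 3/8
  d_1[2] = 1/3*1/10 + 1/6*3/20 + 1/6*9/20 + 1/3*1/20 = 3/20
  d_1[3] = 1/3*1/10 + 1/6*3/10 + 1/6*1/5 + 1/3*3/10 = 13/60
  d_1[4] = 1/3*1/20 + 1/6*2/5 + 1/6*3/20 + 1/3*9/20 = 31/120
d_1 = (1=3/8, 2=3/20, 3=13/60, 4=31/120)
  d_2[1] = 3/8*3/4 + 3/20*3/20 + 13/60*1/5 + 31/120*1/5 = 319/800
  d_2[2] = 3/8*1/10 + 3/20*3/20 + 13/60*9/20 + 31/120*1/20 = 409/2400
  d_2[3] = 3/8*1/10 + 3/20*3/10 + 13/60*1/5 + 31/120*3/10 = 61/300
  d_2[4] = 3/8*1/20 + 3/20*2/5 + 13/60*3/20 + 31/120*9/20 = 91/400
d_2 = (1=319/800, 2=409/2400, 3=61/300, 4=91/400)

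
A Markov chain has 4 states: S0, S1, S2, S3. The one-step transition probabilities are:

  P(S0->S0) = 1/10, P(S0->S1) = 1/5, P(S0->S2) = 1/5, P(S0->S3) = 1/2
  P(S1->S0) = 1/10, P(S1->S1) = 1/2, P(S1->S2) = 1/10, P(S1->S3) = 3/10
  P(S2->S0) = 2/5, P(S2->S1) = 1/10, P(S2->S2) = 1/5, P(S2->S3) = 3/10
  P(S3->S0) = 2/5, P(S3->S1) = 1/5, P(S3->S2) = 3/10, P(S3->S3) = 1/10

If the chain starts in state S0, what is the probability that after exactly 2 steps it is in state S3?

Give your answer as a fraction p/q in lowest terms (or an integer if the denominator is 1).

Computing P^2 by repeated multiplication:
P^1 =
  S0: [1/10, 1/5, 1/5, 1/2]
  S1: [1/10, 1/2, 1/10, 3/10]
  S2: [2/5, 1/10, 1/5, 3/10]
  S3: [2/5, 1/5, 3/10, 1/10]
P^2 =
  S0: [31/100, 6/25, 23/100, 11/50]
  S1: [11/50, 17/50, 9/50, 13/50]
  S2: [1/4, 21/100, 11/50, 8/25]
  S3: [11/50, 23/100, 19/100, 9/25]

(P^2)[S0 -> S3] = 11/50

Answer: 11/50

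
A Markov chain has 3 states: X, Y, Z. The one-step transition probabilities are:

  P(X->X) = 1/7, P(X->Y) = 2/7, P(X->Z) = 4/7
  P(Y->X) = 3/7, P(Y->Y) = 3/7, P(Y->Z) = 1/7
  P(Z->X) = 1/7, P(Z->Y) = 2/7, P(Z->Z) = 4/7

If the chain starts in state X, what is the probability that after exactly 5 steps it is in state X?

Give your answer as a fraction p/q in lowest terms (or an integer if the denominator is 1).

Computing P^5 by repeated multiplication:
P^1 =
  X: [1/7, 2/7, 4/7]
  Y: [3/7, 3/7, 1/7]
  Z: [1/7, 2/7, 4/7]
P^2 =
  X: [11/49, 16/49, 22/49]
  Y: [13/49, 17/49, 19/49]
  Z: [11/49, 16/49, 22/49]
P^3 =
  X: [81/343, 114/343, 148/343]
  Y: [83/343, 115/343, 145/343]
  Z: [81/343, 114/343, 148/343]
P^4 =
  X: [571/2401, 800/2401, 1030/2401]
  Y: [573/2401, 801/2401, 1027/2401]
  Z: [571/2401, 800/2401, 1030/2401]
P^5 =
  X: [4001/16807, 5602/16807, 7204/16807]
  Y: [4003/16807, 5603/16807, 7201/16807]
  Z: [4001/16807, 5602/16807, 7204/16807]

(P^5)[X -> X] = 4001/16807

Answer: 4001/16807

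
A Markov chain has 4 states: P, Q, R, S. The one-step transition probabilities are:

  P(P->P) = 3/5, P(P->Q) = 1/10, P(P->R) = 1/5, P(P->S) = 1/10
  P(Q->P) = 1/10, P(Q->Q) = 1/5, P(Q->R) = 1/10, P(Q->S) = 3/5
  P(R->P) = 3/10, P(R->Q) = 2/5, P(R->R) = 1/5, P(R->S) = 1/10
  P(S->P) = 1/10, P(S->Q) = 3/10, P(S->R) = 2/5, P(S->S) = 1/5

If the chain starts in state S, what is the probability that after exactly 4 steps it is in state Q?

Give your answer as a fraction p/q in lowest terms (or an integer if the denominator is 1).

Answer: 493/2000

Derivation:
Computing P^4 by repeated multiplication:
P^1 =
  P: [3/5, 1/10, 1/5, 1/10]
  Q: [1/10, 1/5, 1/10, 3/5]
  R: [3/10, 2/5, 1/5, 1/10]
  S: [1/10, 3/10, 2/5, 1/5]
P^2 =
  P: [11/25, 19/100, 21/100, 4/25]
  Q: [17/100, 27/100, 3/10, 13/50]
  R: [29/100, 11/50, 9/50, 31/100]
  S: [23/100, 29/100, 21/100, 27/100]
P^3 =
  P: [181/500, 107/500, 213/1000, 211/1000]
  Q: [49/200, 269/1000, 9/40, 261/1000]
  R: [281/1000, 119/500, 6/25, 241/1000]
  S: [257/1000, 123/500, 9/40, 34/125]
P^4 =
  P: [809/2500, 91/400, 138/625, 2281/10000]
  Q: [107/400, 1233/5000, 2253/10000, 1303/5000]
  R: [577/2000, 61/250, 561/2500, 2431/10000]
  S: [547/2000, 493/2000, 1149/5000, 1251/5000]

(P^4)[S -> Q] = 493/2000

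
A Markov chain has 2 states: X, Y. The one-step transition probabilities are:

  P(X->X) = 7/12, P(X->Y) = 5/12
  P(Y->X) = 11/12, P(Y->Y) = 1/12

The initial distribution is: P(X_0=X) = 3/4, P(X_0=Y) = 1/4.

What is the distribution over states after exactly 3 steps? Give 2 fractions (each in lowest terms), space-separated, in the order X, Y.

Answer: 37/54 17/54

Derivation:
Propagating the distribution step by step (d_{t+1} = d_t * P):
d_0 = (X=3/4, Y=1/4)
  d_1[X] = 3/4*7/12 + 1/4*11/12 = 2/3
  d_1[Y] = 3/4*5/12 + 1/4*1/12 = 1/3
d_1 = (X=2/3, Y=1/3)
  d_2[X] = 2/3*7/12 + 1/3*11/12 = 25/36
  d_2[Y] = 2/3*5/12 + 1/3*1/12 = 11/36
d_2 = (X=25/36, Y=11/36)
  d_3[X] = 25/36*7/12 + 11/36*11/12 = 37/54
  d_3[Y] = 25/36*5/12 + 11/36*1/12 = 17/54
d_3 = (X=37/54, Y=17/54)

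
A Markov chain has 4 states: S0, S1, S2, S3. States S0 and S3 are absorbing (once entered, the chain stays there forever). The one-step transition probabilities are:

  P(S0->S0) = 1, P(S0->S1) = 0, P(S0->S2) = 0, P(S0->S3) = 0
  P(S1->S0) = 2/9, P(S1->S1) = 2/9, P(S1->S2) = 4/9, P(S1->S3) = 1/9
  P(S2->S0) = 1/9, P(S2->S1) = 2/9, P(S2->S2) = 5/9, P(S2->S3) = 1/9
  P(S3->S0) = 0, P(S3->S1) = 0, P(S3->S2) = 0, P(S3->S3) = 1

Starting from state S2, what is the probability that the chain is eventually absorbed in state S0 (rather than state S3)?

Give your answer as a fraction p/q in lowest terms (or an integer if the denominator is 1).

Let a_i = P(absorbed in S0 | start in state i).
Boundary conditions: a_S0 = 1, a_S3 = 0.
For each transient state i, a_i = sum_j P(i->j) * a_j:
  a_S1 = 2/9*a_S0 + 2/9*a_S1 + 4/9*a_S2 + 1/9*a_S3
  a_S2 = 1/9*a_S0 + 2/9*a_S1 + 5/9*a_S2 + 1/9*a_S3

Substituting a_S0 = 1 and a_S3 = 0, rearrange to (I - Q) a = r where r[i] = P(i -> S0):
  [7/9, -4/9] . (a_S1, a_S2) = 2/9
  [-2/9, 4/9] . (a_S1, a_S2) = 1/9

Solving yields:
  a_S1 = 3/5
  a_S2 = 11/20

Starting state is S2, so the absorption probability is a_S2 = 11/20.

Answer: 11/20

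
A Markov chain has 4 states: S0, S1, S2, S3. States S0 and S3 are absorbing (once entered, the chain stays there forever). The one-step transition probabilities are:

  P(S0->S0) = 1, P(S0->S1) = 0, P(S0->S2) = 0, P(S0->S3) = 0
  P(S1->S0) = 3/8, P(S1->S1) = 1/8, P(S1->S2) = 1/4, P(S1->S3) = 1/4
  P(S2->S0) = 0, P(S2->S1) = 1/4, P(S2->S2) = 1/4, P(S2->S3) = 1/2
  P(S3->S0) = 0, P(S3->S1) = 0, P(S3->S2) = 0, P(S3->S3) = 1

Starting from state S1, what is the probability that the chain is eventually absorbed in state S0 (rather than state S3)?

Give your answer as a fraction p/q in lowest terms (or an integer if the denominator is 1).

Answer: 9/19

Derivation:
Let a_i = P(absorbed in S0 | start in state i).
Boundary conditions: a_S0 = 1, a_S3 = 0.
For each transient state i, a_i = sum_j P(i->j) * a_j:
  a_S1 = 3/8*a_S0 + 1/8*a_S1 + 1/4*a_S2 + 1/4*a_S3
  a_S2 = 0*a_S0 + 1/4*a_S1 + 1/4*a_S2 + 1/2*a_S3

Substituting a_S0 = 1 and a_S3 = 0, rearrange to (I - Q) a = r where r[i] = P(i -> S0):
  [7/8, -1/4] . (a_S1, a_S2) = 3/8
  [-1/4, 3/4] . (a_S1, a_S2) = 0

Solving yields:
  a_S1 = 9/19
  a_S2 = 3/19

Starting state is S1, so the absorption probability is a_S1 = 9/19.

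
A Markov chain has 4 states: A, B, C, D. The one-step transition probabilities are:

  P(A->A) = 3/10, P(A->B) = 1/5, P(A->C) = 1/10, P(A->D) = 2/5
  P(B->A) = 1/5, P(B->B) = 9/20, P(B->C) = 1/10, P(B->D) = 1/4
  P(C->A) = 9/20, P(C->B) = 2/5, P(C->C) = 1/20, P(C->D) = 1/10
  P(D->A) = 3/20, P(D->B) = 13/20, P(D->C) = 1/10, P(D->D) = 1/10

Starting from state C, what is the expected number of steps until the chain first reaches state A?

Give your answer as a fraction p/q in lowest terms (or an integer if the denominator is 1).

Answer: 7300/2063

Derivation:
Let h_i = expected steps to first reach A from state i.
Boundary: h_A = 0.
First-step equations for the other states:
  h_B = 1 + 1/5*h_A + 9/20*h_B + 1/10*h_C + 1/4*h_D
  h_C = 1 + 9/20*h_A + 2/5*h_B + 1/20*h_C + 1/10*h_D
  h_D = 1 + 3/20*h_A + 13/20*h_B + 1/10*h_C + 1/10*h_D

Substituting h_A = 0 and rearranging gives the linear system (I - Q) h = 1:
  [11/20, -1/10, -1/4] . (h_B, h_C, h_D) = 1
  [-2/5, 19/20, -1/10] . (h_B, h_C, h_D) = 1
  [-13/20, -1/10, 9/10] . (h_B, h_C, h_D) = 1

Solving yields:
  h_B = 9660/2063
  h_C = 7300/2063
  h_D = 10080/2063

Starting state is C, so the expected hitting time is h_C = 7300/2063.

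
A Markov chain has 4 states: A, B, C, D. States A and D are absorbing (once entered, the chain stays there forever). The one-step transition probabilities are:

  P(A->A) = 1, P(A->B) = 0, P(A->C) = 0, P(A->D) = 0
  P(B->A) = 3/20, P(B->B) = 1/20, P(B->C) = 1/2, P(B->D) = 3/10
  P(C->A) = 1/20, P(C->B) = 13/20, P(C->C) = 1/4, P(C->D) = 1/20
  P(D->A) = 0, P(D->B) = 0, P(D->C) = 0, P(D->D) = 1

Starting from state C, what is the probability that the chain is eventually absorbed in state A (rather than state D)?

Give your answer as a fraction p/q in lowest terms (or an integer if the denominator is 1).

Answer: 58/155

Derivation:
Let a_i = P(absorbed in A | start in state i).
Boundary conditions: a_A = 1, a_D = 0.
For each transient state i, a_i = sum_j P(i->j) * a_j:
  a_B = 3/20*a_A + 1/20*a_B + 1/2*a_C + 3/10*a_D
  a_C = 1/20*a_A + 13/20*a_B + 1/4*a_C + 1/20*a_D

Substituting a_A = 1 and a_D = 0, rearrange to (I - Q) a = r where r[i] = P(i -> A):
  [19/20, -1/2] . (a_B, a_C) = 3/20
  [-13/20, 3/4] . (a_B, a_C) = 1/20

Solving yields:
  a_B = 11/31
  a_C = 58/155

Starting state is C, so the absorption probability is a_C = 58/155.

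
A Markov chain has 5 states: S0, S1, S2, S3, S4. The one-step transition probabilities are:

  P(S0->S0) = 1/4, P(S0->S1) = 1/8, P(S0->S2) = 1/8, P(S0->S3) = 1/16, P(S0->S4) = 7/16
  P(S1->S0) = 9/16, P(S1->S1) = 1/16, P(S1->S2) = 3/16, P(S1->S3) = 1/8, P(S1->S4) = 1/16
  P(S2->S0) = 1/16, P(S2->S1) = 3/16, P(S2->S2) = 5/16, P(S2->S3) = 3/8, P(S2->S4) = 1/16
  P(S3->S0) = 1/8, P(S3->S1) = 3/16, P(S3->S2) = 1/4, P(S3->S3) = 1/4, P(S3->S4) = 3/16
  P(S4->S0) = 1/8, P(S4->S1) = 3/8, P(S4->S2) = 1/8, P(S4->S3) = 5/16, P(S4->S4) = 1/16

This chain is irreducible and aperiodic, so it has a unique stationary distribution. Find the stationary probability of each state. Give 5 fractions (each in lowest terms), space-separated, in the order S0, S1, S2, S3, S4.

The stationary distribution satisfies pi = pi * P, i.e.:
  pi_S0 = 1/4*pi_S0 + 9/16*pi_S1 + 1/16*pi_S2 + 1/8*pi_S3 + 1/8*pi_S4
  pi_S1 = 1/8*pi_S0 + 1/16*pi_S1 + 3/16*pi_S2 + 3/16*pi_S3 + 3/8*pi_S4
  pi_S2 = 1/8*pi_S0 + 3/16*pi_S1 + 5/16*pi_S2 + 1/4*pi_S3 + 1/8*pi_S4
  pi_S3 = 1/16*pi_S0 + 1/8*pi_S1 + 3/8*pi_S2 + 1/4*pi_S3 + 5/16*pi_S4
  pi_S4 = 7/16*pi_S0 + 1/16*pi_S1 + 1/16*pi_S2 + 3/16*pi_S3 + 1/16*pi_S4
with normalization: pi_S0 + pi_S1 + pi_S2 + pi_S3 + pi_S4 = 1.

Using the first 4 balance equations plus normalization, the linear system A*pi = b is:
  [-3/4, 9/16, 1/16, 1/8, 1/8] . pi = 0
  [1/8, -15/16, 3/16, 3/16, 3/8] . pi = 0
  [1/8, 3/16, -11/16, 1/4, 1/8] . pi = 0
  [1/16, 1/8, 3/8, -3/4, 5/16] . pi = 0
  [1, 1, 1, 1, 1] . pi = 1

Solving yields:
  pi_S0 = 7473/33962
  pi_S1 = 6223/33962
  pi_S2 = 6863/33962
  pi_S3 = 3768/16981
  pi_S4 = 5867/33962

Verification (pi * P):
  7473/33962*1/4 + 6223/33962*9/16 + 6863/33962*1/16 + 3768/16981*1/8 + 5867/33962*1/8 = 7473/33962 = pi_S0  (ok)
  7473/33962*1/8 + 6223/33962*1/16 + 6863/33962*3/16 + 3768/16981*3/16 + 5867/33962*3/8 = 6223/33962 = pi_S1  (ok)
  7473/33962*1/8 + 6223/33962*3/16 + 6863/33962*5/16 + 3768/16981*1/4 + 5867/33962*1/8 = 6863/33962 = pi_S2  (ok)
  7473/33962*1/16 + 6223/33962*1/8 + 6863/33962*3/8 + 3768/16981*1/4 + 5867/33962*5/16 = 3768/16981 = pi_S3  (ok)
  7473/33962*7/16 + 6223/33962*1/16 + 6863/33962*1/16 + 3768/16981*3/16 + 5867/33962*1/16 = 5867/33962 = pi_S4  (ok)

Answer: 7473/33962 6223/33962 6863/33962 3768/16981 5867/33962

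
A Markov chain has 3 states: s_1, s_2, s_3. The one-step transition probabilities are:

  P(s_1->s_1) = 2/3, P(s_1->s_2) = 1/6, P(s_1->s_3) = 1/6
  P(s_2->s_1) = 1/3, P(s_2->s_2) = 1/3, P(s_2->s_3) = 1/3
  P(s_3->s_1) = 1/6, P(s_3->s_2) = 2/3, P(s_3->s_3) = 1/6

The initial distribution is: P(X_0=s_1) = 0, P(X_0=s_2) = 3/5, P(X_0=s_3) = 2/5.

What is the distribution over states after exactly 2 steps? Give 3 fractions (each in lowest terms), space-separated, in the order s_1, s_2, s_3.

Propagating the distribution step by step (d_{t+1} = d_t * P):
d_0 = (s_1=0, s_2=3/5, s_3=2/5)
  d_1[s_1] = 0*2/3 + 3/5*1/3 + 2/5*1/6 = 4/15
  d_1[s_2] = 0*1/6 + 3/5*1/3 + 2/5*2/3 = 7/15
  d_1[s_3] = 0*1/6 + 3/5*1/3 + 2/5*1/6 = 4/15
d_1 = (s_1=4/15, s_2=7/15, s_3=4/15)
  d_2[s_1] = 4/15*2/3 + 7/15*1/3 + 4/15*1/6 = 17/45
  d_2[s_2] = 4/15*1/6 + 7/15*1/3 + 4/15*2/3 = 17/45
  d_2[s_3] = 4/15*1/6 + 7/15*1/3 + 4/15*1/6 = 11/45
d_2 = (s_1=17/45, s_2=17/45, s_3=11/45)

Answer: 17/45 17/45 11/45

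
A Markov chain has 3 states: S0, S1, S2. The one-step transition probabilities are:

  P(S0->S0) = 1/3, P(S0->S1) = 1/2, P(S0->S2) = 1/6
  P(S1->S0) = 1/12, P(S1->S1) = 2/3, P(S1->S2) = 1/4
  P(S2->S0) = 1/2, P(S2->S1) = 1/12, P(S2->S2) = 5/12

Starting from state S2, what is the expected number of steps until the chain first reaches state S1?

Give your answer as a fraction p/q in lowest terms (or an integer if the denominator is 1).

Let h_i = expected steps to first reach S1 from state i.
Boundary: h_S1 = 0.
First-step equations for the other states:
  h_S0 = 1 + 1/3*h_S0 + 1/2*h_S1 + 1/6*h_S2
  h_S2 = 1 + 1/2*h_S0 + 1/12*h_S1 + 5/12*h_S2

Substituting h_S1 = 0 and rearranging gives the linear system (I - Q) h = 1:
  [2/3, -1/6] . (h_S0, h_S2) = 1
  [-1/2, 7/12] . (h_S0, h_S2) = 1

Solving yields:
  h_S0 = 27/11
  h_S2 = 42/11

Starting state is S2, so the expected hitting time is h_S2 = 42/11.

Answer: 42/11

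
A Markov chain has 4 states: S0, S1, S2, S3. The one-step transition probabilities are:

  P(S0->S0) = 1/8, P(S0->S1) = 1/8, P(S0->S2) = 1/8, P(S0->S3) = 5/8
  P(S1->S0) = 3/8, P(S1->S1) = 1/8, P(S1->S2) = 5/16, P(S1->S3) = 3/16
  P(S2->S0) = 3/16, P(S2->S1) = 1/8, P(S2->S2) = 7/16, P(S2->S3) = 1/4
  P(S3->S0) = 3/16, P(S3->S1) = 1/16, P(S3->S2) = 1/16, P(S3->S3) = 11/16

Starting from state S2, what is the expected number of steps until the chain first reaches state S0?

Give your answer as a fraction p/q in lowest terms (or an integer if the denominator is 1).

Let h_i = expected steps to first reach S0 from state i.
Boundary: h_S0 = 0.
First-step equations for the other states:
  h_S1 = 1 + 3/8*h_S0 + 1/8*h_S1 + 5/16*h_S2 + 3/16*h_S3
  h_S2 = 1 + 3/16*h_S0 + 1/8*h_S1 + 7/16*h_S2 + 1/4*h_S3
  h_S3 = 1 + 3/16*h_S0 + 1/16*h_S1 + 1/16*h_S2 + 11/16*h_S3

Substituting h_S0 = 0 and rearranging gives the linear system (I - Q) h = 1:
  [7/8, -5/16, -3/16] . (h_S1, h_S2, h_S3) = 1
  [-1/8, 9/16, -1/4] . (h_S1, h_S2, h_S3) = 1
  [-1/16, -1/16, 5/16] . (h_S1, h_S2, h_S3) = 1

Solving yields:
  h_S1 = 1856/471
  h_S2 = 2288/471
  h_S3 = 2336/471

Starting state is S2, so the expected hitting time is h_S2 = 2288/471.

Answer: 2288/471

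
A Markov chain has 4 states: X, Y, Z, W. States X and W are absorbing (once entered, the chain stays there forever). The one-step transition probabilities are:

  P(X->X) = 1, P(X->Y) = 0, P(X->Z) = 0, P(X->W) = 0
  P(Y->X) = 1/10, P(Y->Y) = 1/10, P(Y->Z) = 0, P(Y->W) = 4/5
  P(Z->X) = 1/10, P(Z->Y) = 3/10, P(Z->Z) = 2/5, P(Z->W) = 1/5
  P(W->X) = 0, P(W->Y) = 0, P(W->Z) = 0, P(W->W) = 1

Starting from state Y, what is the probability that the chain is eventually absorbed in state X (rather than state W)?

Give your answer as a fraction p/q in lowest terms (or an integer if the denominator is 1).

Answer: 1/9

Derivation:
Let a_i = P(absorbed in X | start in state i).
Boundary conditions: a_X = 1, a_W = 0.
For each transient state i, a_i = sum_j P(i->j) * a_j:
  a_Y = 1/10*a_X + 1/10*a_Y + 0*a_Z + 4/5*a_W
  a_Z = 1/10*a_X + 3/10*a_Y + 2/5*a_Z + 1/5*a_W

Substituting a_X = 1 and a_W = 0, rearrange to (I - Q) a = r where r[i] = P(i -> X):
  [9/10, 0] . (a_Y, a_Z) = 1/10
  [-3/10, 3/5] . (a_Y, a_Z) = 1/10

Solving yields:
  a_Y = 1/9
  a_Z = 2/9

Starting state is Y, so the absorption probability is a_Y = 1/9.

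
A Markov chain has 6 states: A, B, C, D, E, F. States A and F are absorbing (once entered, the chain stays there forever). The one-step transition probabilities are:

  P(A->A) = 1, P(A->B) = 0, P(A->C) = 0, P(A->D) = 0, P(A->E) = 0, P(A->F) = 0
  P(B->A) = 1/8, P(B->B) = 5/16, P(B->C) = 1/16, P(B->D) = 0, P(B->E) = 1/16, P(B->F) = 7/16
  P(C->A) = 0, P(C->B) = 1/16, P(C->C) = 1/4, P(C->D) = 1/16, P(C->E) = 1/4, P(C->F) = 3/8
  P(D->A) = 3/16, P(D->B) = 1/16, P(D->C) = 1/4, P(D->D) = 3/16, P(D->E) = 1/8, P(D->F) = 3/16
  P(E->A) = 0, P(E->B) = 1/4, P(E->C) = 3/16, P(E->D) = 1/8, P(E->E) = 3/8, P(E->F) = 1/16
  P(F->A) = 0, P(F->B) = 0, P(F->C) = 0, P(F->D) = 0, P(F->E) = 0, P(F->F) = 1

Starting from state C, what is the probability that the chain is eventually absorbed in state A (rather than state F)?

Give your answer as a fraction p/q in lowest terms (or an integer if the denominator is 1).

Answer: 327/3254

Derivation:
Let a_i = P(absorbed in A | start in state i).
Boundary conditions: a_A = 1, a_F = 0.
For each transient state i, a_i = sum_j P(i->j) * a_j:
  a_B = 1/8*a_A + 5/16*a_B + 1/16*a_C + 0*a_D + 1/16*a_E + 7/16*a_F
  a_C = 0*a_A + 1/16*a_B + 1/4*a_C + 1/16*a_D + 1/4*a_E + 3/8*a_F
  a_D = 3/16*a_A + 1/16*a_B + 1/4*a_C + 3/16*a_D + 1/8*a_E + 3/16*a_F
  a_E = 0*a_A + 1/4*a_B + 3/16*a_C + 1/8*a_D + 3/8*a_E + 1/16*a_F

Substituting a_A = 1 and a_F = 0, rearrange to (I - Q) a = r where r[i] = P(i -> A):
  [11/16, -1/16, 0, -1/16] . (a_B, a_C, a_D, a_E) = 1/8
  [-1/16, 3/4, -1/16, -1/4] . (a_B, a_C, a_D, a_E) = 0
  [-1/16, -1/4, 13/16, -1/8] . (a_B, a_C, a_D, a_E) = 3/16
  [-1/4, -3/16, -1/8, 5/8] . (a_B, a_C, a_D, a_E) = 0

Solving yields:
  a_B = 2691/13016
  a_C = 327/3254
  a_D = 3961/13016
  a_E = 2261/13016

Starting state is C, so the absorption probability is a_C = 327/3254.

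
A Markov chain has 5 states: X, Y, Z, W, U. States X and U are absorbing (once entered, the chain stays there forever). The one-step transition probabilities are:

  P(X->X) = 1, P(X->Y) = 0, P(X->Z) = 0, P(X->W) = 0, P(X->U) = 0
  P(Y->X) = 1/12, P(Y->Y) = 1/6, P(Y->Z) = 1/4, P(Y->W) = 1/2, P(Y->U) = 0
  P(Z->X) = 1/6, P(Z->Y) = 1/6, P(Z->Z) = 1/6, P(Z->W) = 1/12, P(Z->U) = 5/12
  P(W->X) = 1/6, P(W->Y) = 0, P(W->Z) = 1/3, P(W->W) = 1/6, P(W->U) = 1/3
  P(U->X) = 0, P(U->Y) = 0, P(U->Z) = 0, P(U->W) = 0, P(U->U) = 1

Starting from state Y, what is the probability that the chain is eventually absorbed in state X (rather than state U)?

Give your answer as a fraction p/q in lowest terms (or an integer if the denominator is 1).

Let a_i = P(absorbed in X | start in state i).
Boundary conditions: a_X = 1, a_U = 0.
For each transient state i, a_i = sum_j P(i->j) * a_j:
  a_Y = 1/12*a_X + 1/6*a_Y + 1/4*a_Z + 1/2*a_W + 0*a_U
  a_Z = 1/6*a_X + 1/6*a_Y + 1/6*a_Z + 1/12*a_W + 5/12*a_U
  a_W = 1/6*a_X + 0*a_Y + 1/3*a_Z + 1/6*a_W + 1/3*a_U

Substituting a_X = 1 and a_U = 0, rearrange to (I - Q) a = r where r[i] = P(i -> X):
  [5/6, -1/4, -1/2] . (a_Y, a_Z, a_W) = 1/12
  [-1/6, 5/6, -1/12] . (a_Y, a_Z, a_W) = 1/6
  [0, -1/3, 5/6] . (a_Y, a_Z, a_W) = 1/6

Solving yields:
  a_Y = 55/142
  a_Z = 22/71
  a_W = 23/71

Starting state is Y, so the absorption probability is a_Y = 55/142.

Answer: 55/142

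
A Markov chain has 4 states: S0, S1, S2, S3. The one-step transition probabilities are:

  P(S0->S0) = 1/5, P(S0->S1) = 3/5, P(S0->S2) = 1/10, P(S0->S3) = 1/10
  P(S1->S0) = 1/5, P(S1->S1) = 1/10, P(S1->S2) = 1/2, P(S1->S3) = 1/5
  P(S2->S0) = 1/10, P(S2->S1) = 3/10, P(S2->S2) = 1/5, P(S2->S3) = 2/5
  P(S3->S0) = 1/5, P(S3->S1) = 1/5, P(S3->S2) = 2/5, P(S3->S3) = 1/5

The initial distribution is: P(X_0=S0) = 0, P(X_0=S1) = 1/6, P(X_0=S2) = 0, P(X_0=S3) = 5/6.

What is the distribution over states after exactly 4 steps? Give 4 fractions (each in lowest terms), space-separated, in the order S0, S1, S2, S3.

Answer: 10033/60000 517/1875 4631/15000 14899/60000

Derivation:
Propagating the distribution step by step (d_{t+1} = d_t * P):
d_0 = (S0=0, S1=1/6, S2=0, S3=5/6)
  d_1[S0] = 0*1/5 + 1/6*1/5 + 0*1/10 + 5/6*1/5 = 1/5
  d_1[S1] = 0*3/5 + 1/6*1/10 + 0*3/10 + 5/6*1/5 = 11/60
  d_1[S2] = 0*1/10 + 1/6*1/2 + 0*1/5 + 5/6*2/5 = 5/12
  d_1[S3] = 0*1/10 + 1/6*1/5 + 0*2/5 + 5/6*1/5 = 1/5
d_1 = (S0=1/5, S1=11/60, S2=5/12, S3=1/5)
  d_2[S0] = 1/5*1/5 + 11/60*1/5 + 5/12*1/10 + 1/5*1/5 = 19/120
  d_2[S1] = 1/5*3/5 + 11/60*1/10 + 5/12*3/10 + 1/5*1/5 = 91/300
  d_2[S2] = 1/5*1/10 + 11/60*1/2 + 5/12*1/5 + 1/5*2/5 = 11/40
  d_2[S3] = 1/5*1/10 + 11/60*1/5 + 5/12*2/5 + 1/5*1/5 = 79/300
d_2 = (S0=19/120, S1=91/300, S2=11/40, S3=79/300)
  d_3[S0] = 19/120*1/5 + 91/300*1/5 + 11/40*1/10 + 79/300*1/5 = 69/400
  d_3[S1] = 19/120*3/5 + 91/300*1/10 + 11/40*3/10 + 79/300*1/5 = 521/2000
  d_3[S2] = 19/120*1/10 + 91/300*1/2 + 11/40*1/5 + 79/300*2/5 = 1967/6000
  d_3[S3] = 19/120*1/10 + 91/300*1/5 + 11/40*2/5 + 79/300*1/5 = 287/1200
d_3 = (S0=69/400, S1=521/2000, S2=1967/6000, S3=287/1200)
  d_4[S0] = 69/400*1/5 + 521/2000*1/5 + 1967/6000*1/10 + 287/1200*1/5 = 10033/60000
  d_4[S1] = 69/400*3/5 + 521/2000*1/10 + 1967/6000*3/10 + 287/1200*1/5 = 517/1875
  d_4[S2] = 69/400*1/10 + 521/2000*1/2 + 1967/6000*1/5 + 287/1200*2/5 = 4631/15000
  d_4[S3] = 69/400*1/10 + 521/2000*1/5 + 1967/6000*2/5 + 287/1200*1/5 = 14899/60000
d_4 = (S0=10033/60000, S1=517/1875, S2=4631/15000, S3=14899/60000)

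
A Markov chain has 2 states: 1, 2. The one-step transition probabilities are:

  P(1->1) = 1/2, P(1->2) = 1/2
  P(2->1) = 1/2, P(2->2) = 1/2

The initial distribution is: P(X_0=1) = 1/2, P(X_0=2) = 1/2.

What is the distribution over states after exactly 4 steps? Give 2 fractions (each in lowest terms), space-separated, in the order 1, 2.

Answer: 1/2 1/2

Derivation:
Propagating the distribution step by step (d_{t+1} = d_t * P):
d_0 = (1=1/2, 2=1/2)
  d_1[1] = 1/2*1/2 + 1/2*1/2 = 1/2
  d_1[2] = 1/2*1/2 + 1/2*1/2 = 1/2
d_1 = (1=1/2, 2=1/2)
  d_2[1] = 1/2*1/2 + 1/2*1/2 = 1/2
  d_2[2] = 1/2*1/2 + 1/2*1/2 = 1/2
d_2 = (1=1/2, 2=1/2)
  d_3[1] = 1/2*1/2 + 1/2*1/2 = 1/2
  d_3[2] = 1/2*1/2 + 1/2*1/2 = 1/2
d_3 = (1=1/2, 2=1/2)
  d_4[1] = 1/2*1/2 + 1/2*1/2 = 1/2
  d_4[2] = 1/2*1/2 + 1/2*1/2 = 1/2
d_4 = (1=1/2, 2=1/2)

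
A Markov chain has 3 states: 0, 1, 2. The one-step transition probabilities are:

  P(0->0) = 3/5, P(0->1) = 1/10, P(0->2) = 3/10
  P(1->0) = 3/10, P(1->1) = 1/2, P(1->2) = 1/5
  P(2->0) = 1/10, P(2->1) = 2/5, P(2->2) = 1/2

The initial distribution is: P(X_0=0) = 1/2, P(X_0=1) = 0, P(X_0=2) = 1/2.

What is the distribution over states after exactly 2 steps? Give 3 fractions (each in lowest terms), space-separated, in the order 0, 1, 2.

Answer: 13/40 8/25 71/200

Derivation:
Propagating the distribution step by step (d_{t+1} = d_t * P):
d_0 = (0=1/2, 1=0, 2=1/2)
  d_1[0] = 1/2*3/5 + 0*3/10 + 1/2*1/10 = 7/20
  d_1[1] = 1/2*1/10 + 0*1/2 + 1/2*2/5 = 1/4
  d_1[2] = 1/2*3/10 + 0*1/5 + 1/2*1/2 = 2/5
d_1 = (0=7/20, 1=1/4, 2=2/5)
  d_2[0] = 7/20*3/5 + 1/4*3/10 + 2/5*1/10 = 13/40
  d_2[1] = 7/20*1/10 + 1/4*1/2 + 2/5*2/5 = 8/25
  d_2[2] = 7/20*3/10 + 1/4*1/5 + 2/5*1/2 = 71/200
d_2 = (0=13/40, 1=8/25, 2=71/200)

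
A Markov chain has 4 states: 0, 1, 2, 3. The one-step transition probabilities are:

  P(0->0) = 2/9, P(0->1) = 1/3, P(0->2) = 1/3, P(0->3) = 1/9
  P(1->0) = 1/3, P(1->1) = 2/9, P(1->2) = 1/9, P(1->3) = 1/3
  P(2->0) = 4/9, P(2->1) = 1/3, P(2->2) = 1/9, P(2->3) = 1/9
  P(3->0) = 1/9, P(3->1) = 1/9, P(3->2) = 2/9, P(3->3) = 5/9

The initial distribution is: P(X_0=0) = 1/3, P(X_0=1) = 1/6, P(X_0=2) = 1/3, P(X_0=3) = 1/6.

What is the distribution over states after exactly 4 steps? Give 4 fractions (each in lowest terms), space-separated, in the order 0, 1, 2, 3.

Answer: 10327/39366 353/1458 3976/19683 214/729

Derivation:
Propagating the distribution step by step (d_{t+1} = d_t * P):
d_0 = (0=1/3, 1=1/6, 2=1/3, 3=1/6)
  d_1[0] = 1/3*2/9 + 1/6*1/3 + 1/3*4/9 + 1/6*1/9 = 8/27
  d_1[1] = 1/3*1/3 + 1/6*2/9 + 1/3*1/3 + 1/6*1/9 = 5/18
  d_1[2] = 1/3*1/3 + 1/6*1/9 + 1/3*1/9 + 1/6*2/9 = 11/54
  d_1[3] = 1/3*1/9 + 1/6*1/3 + 1/3*1/9 + 1/6*5/9 = 2/9
d_1 = (0=8/27, 1=5/18, 2=11/54, 3=2/9)
  d_2[0] = 8/27*2/9 + 5/18*1/3 + 11/54*4/9 + 2/9*1/9 = 133/486
  d_2[1] = 8/27*1/3 + 5/18*2/9 + 11/54*1/3 + 2/9*1/9 = 41/162
  d_2[2] = 8/27*1/3 + 5/18*1/9 + 11/54*1/9 + 2/9*2/9 = 49/243
  d_2[3] = 8/27*1/9 + 5/18*1/3 + 11/54*1/9 + 2/9*5/9 = 22/81
d_2 = (0=133/486, 1=41/162, 2=49/243, 3=22/81)
  d_3[0] = 133/486*2/9 + 41/162*1/3 + 49/243*4/9 + 22/81*1/9 = 1159/4374
  d_3[1] = 133/486*1/3 + 41/162*2/9 + 49/243*1/3 + 22/81*1/9 = 119/486
  d_3[2] = 133/486*1/3 + 41/162*1/9 + 49/243*1/9 + 22/81*2/9 = 442/2187
  d_3[3] = 133/486*1/9 + 41/162*1/3 + 49/243*1/9 + 22/81*5/9 = 70/243
d_3 = (0=1159/4374, 1=119/486, 2=442/2187, 3=70/243)
  d_4[0] = 1159/4374*2/9 + 119/486*1/3 + 442/2187*4/9 + 70/243*1/9 = 10327/39366
  d_4[1] = 1159/4374*1/3 + 119/486*2/9 + 442/2187*1/3 + 70/243*1/9 = 353/1458
  d_4[2] = 1159/4374*1/3 + 119/486*1/9 + 442/2187*1/9 + 70/243*2/9 = 3976/19683
  d_4[3] = 1159/4374*1/9 + 119/486*1/3 + 442/2187*1/9 + 70/243*5/9 = 214/729
d_4 = (0=10327/39366, 1=353/1458, 2=3976/19683, 3=214/729)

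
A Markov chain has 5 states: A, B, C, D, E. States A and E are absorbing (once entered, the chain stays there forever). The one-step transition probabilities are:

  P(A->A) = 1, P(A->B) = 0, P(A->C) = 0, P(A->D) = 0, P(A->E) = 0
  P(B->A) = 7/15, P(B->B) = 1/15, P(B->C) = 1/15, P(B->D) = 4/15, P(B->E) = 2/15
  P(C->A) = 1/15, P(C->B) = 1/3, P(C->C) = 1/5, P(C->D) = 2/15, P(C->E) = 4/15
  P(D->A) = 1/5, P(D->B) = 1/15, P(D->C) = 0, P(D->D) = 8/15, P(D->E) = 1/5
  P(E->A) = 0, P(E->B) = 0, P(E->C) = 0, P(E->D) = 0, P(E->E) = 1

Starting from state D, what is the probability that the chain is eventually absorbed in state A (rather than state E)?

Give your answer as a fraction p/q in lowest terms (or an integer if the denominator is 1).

Let a_i = P(absorbed in A | start in state i).
Boundary conditions: a_A = 1, a_E = 0.
For each transient state i, a_i = sum_j P(i->j) * a_j:
  a_B = 7/15*a_A + 1/15*a_B + 1/15*a_C + 4/15*a_D + 2/15*a_E
  a_C = 1/15*a_A + 1/3*a_B + 1/5*a_C + 2/15*a_D + 4/15*a_E
  a_D = 1/5*a_A + 1/15*a_B + 0*a_C + 8/15*a_D + 1/5*a_E

Substituting a_A = 1 and a_E = 0, rearrange to (I - Q) a = r where r[i] = P(i -> A):
  [14/15, -1/15, -4/15] . (a_B, a_C, a_D) = 7/15
  [-1/3, 4/5, -2/15] . (a_B, a_C, a_D) = 1/15
  [-1/15, 0, 7/15] . (a_B, a_C, a_D) = 1/5

Solving yields:
  a_B = 745/1091
  a_C = 497/1091
  a_D = 574/1091

Starting state is D, so the absorption probability is a_D = 574/1091.

Answer: 574/1091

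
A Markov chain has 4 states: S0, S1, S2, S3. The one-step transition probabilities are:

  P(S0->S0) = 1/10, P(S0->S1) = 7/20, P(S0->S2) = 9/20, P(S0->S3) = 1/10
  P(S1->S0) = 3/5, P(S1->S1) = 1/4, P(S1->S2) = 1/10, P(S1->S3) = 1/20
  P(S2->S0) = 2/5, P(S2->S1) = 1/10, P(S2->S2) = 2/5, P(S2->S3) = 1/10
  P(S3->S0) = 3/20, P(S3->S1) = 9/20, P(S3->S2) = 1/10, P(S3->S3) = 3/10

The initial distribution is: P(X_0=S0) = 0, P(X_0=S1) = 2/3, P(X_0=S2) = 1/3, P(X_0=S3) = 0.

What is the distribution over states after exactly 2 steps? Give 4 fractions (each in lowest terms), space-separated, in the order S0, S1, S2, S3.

Answer: 79/300 43/150 26/75 31/300

Derivation:
Propagating the distribution step by step (d_{t+1} = d_t * P):
d_0 = (S0=0, S1=2/3, S2=1/3, S3=0)
  d_1[S0] = 0*1/10 + 2/3*3/5 + 1/3*2/5 + 0*3/20 = 8/15
  d_1[S1] = 0*7/20 + 2/3*1/4 + 1/3*1/10 + 0*9/20 = 1/5
  d_1[S2] = 0*9/20 + 2/3*1/10 + 1/3*2/5 + 0*1/10 = 1/5
  d_1[S3] = 0*1/10 + 2/3*1/20 + 1/3*1/10 + 0*3/10 = 1/15
d_1 = (S0=8/15, S1=1/5, S2=1/5, S3=1/15)
  d_2[S0] = 8/15*1/10 + 1/5*3/5 + 1/5*2/5 + 1/15*3/20 = 79/300
  d_2[S1] = 8/15*7/20 + 1/5*1/4 + 1/5*1/10 + 1/15*9/20 = 43/150
  d_2[S2] = 8/15*9/20 + 1/5*1/10 + 1/5*2/5 + 1/15*1/10 = 26/75
  d_2[S3] = 8/15*1/10 + 1/5*1/20 + 1/5*1/10 + 1/15*3/10 = 31/300
d_2 = (S0=79/300, S1=43/150, S2=26/75, S3=31/300)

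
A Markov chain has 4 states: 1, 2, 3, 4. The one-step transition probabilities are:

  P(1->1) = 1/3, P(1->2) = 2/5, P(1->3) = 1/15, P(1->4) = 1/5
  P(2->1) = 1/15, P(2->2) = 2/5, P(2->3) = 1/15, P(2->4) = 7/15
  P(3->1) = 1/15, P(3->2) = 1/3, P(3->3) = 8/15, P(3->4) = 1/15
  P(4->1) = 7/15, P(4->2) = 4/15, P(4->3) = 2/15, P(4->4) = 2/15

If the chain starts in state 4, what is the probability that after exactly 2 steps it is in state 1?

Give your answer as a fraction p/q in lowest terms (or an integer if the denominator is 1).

Answer: 11/45

Derivation:
Computing P^2 by repeated multiplication:
P^1 =
  1: [1/3, 2/5, 1/15, 1/5]
  2: [1/15, 2/5, 1/15, 7/15]
  3: [1/15, 1/3, 8/15, 1/15]
  4: [7/15, 4/15, 2/15, 2/15]
P^2 =
  1: [53/225, 83/225, 1/9, 64/225]
  2: [61/225, 1/3, 29/225, 4/15]
  3: [1/9, 16/45, 8/25, 16/75]
  4: [11/45, 28/75, 31/225, 11/45]

(P^2)[4 -> 1] = 11/45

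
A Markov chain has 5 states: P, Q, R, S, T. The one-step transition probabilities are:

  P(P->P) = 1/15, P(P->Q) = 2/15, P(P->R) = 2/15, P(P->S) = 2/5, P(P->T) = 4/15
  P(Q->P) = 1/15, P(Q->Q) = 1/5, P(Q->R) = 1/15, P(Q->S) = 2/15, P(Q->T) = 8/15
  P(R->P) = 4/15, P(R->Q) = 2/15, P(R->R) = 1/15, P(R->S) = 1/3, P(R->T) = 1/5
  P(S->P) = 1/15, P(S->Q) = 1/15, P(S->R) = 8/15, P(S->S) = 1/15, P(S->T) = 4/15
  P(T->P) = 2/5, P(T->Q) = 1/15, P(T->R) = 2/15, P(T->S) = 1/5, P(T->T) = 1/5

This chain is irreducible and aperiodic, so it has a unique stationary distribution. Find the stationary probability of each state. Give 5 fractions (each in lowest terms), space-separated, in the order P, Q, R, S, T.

The stationary distribution satisfies pi = pi * P, i.e.:
  pi_P = 1/15*pi_P + 1/15*pi_Q + 4/15*pi_R + 1/15*pi_S + 2/5*pi_T
  pi_Q = 2/15*pi_P + 1/5*pi_Q + 2/15*pi_R + 1/15*pi_S + 1/15*pi_T
  pi_R = 2/15*pi_P + 1/15*pi_Q + 1/15*pi_R + 8/15*pi_S + 2/15*pi_T
  pi_S = 2/5*pi_P + 2/15*pi_Q + 1/3*pi_R + 1/15*pi_S + 1/5*pi_T
  pi_T = 4/15*pi_P + 8/15*pi_Q + 1/5*pi_R + 4/15*pi_S + 1/5*pi_T
with normalization: pi_P + pi_Q + pi_R + pi_S + pi_T = 1.

Using the first 4 balance equations plus normalization, the linear system A*pi = b is:
  [-14/15, 1/15, 4/15, 1/15, 2/5] . pi = 0
  [2/15, -4/5, 2/15, 1/15, 1/15] . pi = 0
  [2/15, 1/15, -14/15, 8/15, 2/15] . pi = 0
  [2/5, 2/15, 1/3, -14/15, 1/5] . pi = 0
  [1, 1, 1, 1, 1] . pi = 1

Solving yields:
  pi_P = 14257/72917
  pi_Q = 7850/72917
  pi_R = 14876/72917
  pi_S = 16672/72917
  pi_T = 19262/72917

Verification (pi * P):
  14257/72917*1/15 + 7850/72917*1/15 + 14876/72917*4/15 + 16672/72917*1/15 + 19262/72917*2/5 = 14257/72917 = pi_P  (ok)
  14257/72917*2/15 + 7850/72917*1/5 + 14876/72917*2/15 + 16672/72917*1/15 + 19262/72917*1/15 = 7850/72917 = pi_Q  (ok)
  14257/72917*2/15 + 7850/72917*1/15 + 14876/72917*1/15 + 16672/72917*8/15 + 19262/72917*2/15 = 14876/72917 = pi_R  (ok)
  14257/72917*2/5 + 7850/72917*2/15 + 14876/72917*1/3 + 16672/72917*1/15 + 19262/72917*1/5 = 16672/72917 = pi_S  (ok)
  14257/72917*4/15 + 7850/72917*8/15 + 14876/72917*1/5 + 16672/72917*4/15 + 19262/72917*1/5 = 19262/72917 = pi_T  (ok)

Answer: 14257/72917 7850/72917 14876/72917 16672/72917 19262/72917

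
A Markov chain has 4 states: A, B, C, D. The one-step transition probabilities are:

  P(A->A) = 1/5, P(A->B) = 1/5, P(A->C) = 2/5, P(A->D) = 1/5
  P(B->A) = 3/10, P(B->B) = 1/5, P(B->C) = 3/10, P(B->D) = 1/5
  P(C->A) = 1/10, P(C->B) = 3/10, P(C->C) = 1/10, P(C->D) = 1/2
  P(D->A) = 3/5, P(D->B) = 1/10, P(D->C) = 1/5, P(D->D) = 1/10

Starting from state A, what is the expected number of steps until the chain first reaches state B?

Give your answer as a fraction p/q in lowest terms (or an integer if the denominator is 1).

Let h_i = expected steps to first reach B from state i.
Boundary: h_B = 0.
First-step equations for the other states:
  h_A = 1 + 1/5*h_A + 1/5*h_B + 2/5*h_C + 1/5*h_D
  h_C = 1 + 1/10*h_A + 3/10*h_B + 1/10*h_C + 1/2*h_D
  h_D = 1 + 3/5*h_A + 1/10*h_B + 1/5*h_C + 1/10*h_D

Substituting h_B = 0 and rearranging gives the linear system (I - Q) h = 1:
  [4/5, -2/5, -1/5] . (h_A, h_C, h_D) = 1
  [-1/10, 9/10, -1/2] . (h_A, h_C, h_D) = 1
  [-3/5, -1/5, 9/10] . (h_A, h_C, h_D) = 1

Solving yields:
  h_A = 149/30
  h_C = 47/10
  h_D = 82/15

Starting state is A, so the expected hitting time is h_A = 149/30.

Answer: 149/30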